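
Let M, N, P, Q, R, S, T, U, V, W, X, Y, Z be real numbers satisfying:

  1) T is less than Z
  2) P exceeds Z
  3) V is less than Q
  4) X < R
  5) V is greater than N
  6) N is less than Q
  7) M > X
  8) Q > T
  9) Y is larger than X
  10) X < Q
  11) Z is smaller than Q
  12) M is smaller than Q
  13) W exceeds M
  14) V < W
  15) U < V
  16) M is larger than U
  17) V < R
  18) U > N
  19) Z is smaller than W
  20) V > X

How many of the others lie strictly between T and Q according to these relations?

1

The relations place T below Q. An element lies strictly between them when it is forced above T and also forced below Q.
Above T: {Z, P, W}. Below Q: {N, X, Z, U, V, M}.
Intersection: {Z} — 1.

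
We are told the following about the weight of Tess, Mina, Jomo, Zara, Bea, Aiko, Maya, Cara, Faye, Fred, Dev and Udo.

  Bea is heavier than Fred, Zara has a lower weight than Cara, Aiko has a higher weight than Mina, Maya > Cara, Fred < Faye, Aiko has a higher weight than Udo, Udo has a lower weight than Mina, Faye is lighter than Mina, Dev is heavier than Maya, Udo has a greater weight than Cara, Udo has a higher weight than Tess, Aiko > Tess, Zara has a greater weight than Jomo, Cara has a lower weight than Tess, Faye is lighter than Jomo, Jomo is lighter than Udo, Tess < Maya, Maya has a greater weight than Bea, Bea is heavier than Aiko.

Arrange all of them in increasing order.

Fred < Faye < Jomo < Zara < Cara < Tess < Udo < Mina < Aiko < Bea < Maya < Dev

The consecutive links are each given: Fred < Faye; Faye < Jomo; Jomo < Zara; Zara < Cara; Cara < Tess; Tess < Udo; Udo < Mina; Mina < Aiko; Aiko < Bea; Bea < Maya; Maya < Dev.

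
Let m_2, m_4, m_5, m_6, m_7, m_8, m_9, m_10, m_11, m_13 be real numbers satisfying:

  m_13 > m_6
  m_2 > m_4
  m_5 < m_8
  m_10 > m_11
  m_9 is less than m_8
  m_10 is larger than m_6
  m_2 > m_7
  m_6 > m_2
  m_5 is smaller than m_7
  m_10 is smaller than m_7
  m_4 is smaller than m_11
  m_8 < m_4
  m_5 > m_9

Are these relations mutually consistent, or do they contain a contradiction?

inconsistent

Chaining the given relations yields m_10 < m_7 < m_2 < m_6, so m_10 < m_6. But one relation states m_6 < m_10. These cannot both hold.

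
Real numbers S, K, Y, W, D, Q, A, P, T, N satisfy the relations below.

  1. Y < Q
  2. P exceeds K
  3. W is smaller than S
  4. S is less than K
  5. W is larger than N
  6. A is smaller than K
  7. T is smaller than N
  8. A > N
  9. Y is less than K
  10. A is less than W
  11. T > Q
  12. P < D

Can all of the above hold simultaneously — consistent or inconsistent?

The single ordering Y < Q < T < N < A < W < S < K < P < D satisfies every listed relation, so no contradiction arises.

consistent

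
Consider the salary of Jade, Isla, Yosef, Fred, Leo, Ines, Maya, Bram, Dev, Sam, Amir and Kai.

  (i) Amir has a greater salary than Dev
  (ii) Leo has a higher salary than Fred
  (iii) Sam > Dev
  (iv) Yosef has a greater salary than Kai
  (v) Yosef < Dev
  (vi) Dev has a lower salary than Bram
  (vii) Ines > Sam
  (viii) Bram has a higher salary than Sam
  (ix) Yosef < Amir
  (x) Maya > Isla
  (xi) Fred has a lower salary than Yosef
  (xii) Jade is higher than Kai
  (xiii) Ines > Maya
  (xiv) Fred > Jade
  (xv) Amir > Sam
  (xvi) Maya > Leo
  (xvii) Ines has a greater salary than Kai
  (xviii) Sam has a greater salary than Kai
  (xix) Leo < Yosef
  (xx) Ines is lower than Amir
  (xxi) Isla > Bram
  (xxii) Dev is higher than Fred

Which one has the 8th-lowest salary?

Bram

The consecutive relations fix a unique order: Kai < Jade < Fred < Leo < Yosef < Dev < Sam < Bram < Isla < Maya < Ines < Amir.
Counting 8 from the smallest end gives Bram.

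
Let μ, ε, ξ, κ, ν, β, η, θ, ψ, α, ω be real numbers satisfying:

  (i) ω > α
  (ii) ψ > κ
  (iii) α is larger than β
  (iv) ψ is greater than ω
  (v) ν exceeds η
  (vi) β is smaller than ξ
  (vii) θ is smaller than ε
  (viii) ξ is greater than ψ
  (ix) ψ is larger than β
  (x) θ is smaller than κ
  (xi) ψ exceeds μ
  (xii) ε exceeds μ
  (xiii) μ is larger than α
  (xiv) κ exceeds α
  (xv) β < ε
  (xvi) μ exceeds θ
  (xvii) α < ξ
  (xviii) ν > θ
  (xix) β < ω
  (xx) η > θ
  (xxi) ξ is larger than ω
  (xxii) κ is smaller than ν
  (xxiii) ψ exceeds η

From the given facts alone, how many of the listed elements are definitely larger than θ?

From θ the given relations immediately reach κ, μ, η, ε, ν.
From those, ψ — 6 in total.
From those, ξ — 7 in total.
Nothing else is reachable above θ; 7 in all.

7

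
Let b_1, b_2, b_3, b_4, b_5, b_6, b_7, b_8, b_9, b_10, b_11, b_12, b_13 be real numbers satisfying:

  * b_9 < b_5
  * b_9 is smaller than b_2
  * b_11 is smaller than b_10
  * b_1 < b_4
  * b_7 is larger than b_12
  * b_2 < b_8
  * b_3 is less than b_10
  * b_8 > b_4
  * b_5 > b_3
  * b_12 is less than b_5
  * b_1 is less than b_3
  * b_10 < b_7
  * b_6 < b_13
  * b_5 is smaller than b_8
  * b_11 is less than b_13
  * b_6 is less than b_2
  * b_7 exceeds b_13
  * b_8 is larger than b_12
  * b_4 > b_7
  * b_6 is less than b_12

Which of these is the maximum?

Chaining downward from b_8: directly below it, b_12, b_2, b_5, b_4; then b_6, b_1, b_9, b_3, b_7; then b_13, b_10; then b_11.
That covers every other element, and nothing is given above b_8, so b_8 is the maximum.

b_8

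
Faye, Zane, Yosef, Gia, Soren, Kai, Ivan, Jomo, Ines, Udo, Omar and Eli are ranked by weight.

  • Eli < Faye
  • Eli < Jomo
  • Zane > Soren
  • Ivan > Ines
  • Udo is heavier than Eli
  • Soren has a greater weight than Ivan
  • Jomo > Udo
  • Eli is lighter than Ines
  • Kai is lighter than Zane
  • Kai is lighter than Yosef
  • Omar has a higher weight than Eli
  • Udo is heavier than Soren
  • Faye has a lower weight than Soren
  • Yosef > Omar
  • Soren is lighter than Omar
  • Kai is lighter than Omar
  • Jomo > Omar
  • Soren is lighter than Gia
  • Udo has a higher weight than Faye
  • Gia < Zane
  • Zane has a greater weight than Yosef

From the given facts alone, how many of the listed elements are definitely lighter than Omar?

Directly below Omar: Eli, Kai, Soren.
One step further: Faye, Ivan (5 so far).
One step further: Ines (6 so far).
No other element is forced below Omar by the given relations, so the count is 6.

6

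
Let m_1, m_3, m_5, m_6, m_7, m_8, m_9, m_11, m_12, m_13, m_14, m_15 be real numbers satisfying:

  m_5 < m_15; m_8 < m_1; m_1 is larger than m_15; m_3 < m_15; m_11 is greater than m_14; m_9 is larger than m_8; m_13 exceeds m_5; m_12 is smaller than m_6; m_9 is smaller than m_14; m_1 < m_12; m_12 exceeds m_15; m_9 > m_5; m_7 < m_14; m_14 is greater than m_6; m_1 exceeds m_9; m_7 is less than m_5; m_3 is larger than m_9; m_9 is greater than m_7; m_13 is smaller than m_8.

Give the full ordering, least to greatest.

m_7 < m_5 < m_13 < m_8 < m_9 < m_3 < m_15 < m_1 < m_12 < m_6 < m_14 < m_11

Each adjacent pair is fixed by a given relation: m_7 < m_5; m_5 < m_13; m_13 < m_8; m_8 < m_9; m_9 < m_3; m_3 < m_15; m_15 < m_1; m_1 < m_12; m_12 < m_6; m_6 < m_14; m_14 < m_11. Chaining them end to end gives the full order.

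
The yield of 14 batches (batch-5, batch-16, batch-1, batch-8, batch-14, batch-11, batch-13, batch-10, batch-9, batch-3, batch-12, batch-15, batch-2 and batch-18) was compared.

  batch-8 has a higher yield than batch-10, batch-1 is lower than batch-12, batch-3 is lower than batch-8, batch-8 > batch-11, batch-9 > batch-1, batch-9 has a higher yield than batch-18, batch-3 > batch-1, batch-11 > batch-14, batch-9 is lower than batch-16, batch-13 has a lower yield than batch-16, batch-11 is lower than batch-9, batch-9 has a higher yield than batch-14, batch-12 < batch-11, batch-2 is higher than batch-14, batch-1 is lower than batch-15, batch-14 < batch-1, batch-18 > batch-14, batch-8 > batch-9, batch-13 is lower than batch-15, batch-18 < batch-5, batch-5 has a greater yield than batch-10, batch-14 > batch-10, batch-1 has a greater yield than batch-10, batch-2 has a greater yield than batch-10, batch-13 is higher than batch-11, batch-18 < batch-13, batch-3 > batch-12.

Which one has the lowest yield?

batch-10

batch-14 is not least since batch-10 < batch-14; batch-1 is not least since batch-10 < batch-1; batch-12 is not least since batch-1 < batch-12; batch-18 is not least since batch-14 < batch-18; batch-3 is not least since batch-1 < batch-3; batch-5 is not least since batch-18 < batch-5; batch-11 is not least since batch-12 < batch-11; batch-9 is not least since batch-1 < batch-9; batch-8 is not least since batch-9 < batch-8; batch-2 is not least since batch-10 < batch-2; batch-13 is not least since batch-18 < batch-13; batch-16 is not least since batch-9 < batch-16; batch-15 is not least since batch-13 < batch-15.
Only batch-10 has nothing below it, so batch-10 is the lowest yield.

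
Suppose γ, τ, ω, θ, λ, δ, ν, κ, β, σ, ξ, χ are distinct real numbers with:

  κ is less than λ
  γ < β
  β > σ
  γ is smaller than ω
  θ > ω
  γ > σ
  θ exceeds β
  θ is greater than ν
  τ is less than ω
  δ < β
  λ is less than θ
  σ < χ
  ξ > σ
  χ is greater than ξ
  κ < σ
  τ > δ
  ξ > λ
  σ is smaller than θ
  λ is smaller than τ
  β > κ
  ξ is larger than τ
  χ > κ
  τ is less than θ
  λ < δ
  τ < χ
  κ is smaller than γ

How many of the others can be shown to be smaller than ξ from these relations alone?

From ξ the given relations immediately reach σ, λ, τ.
From those, κ, δ — 5 in total.
Nothing else is reachable below ξ; 5 in all.

5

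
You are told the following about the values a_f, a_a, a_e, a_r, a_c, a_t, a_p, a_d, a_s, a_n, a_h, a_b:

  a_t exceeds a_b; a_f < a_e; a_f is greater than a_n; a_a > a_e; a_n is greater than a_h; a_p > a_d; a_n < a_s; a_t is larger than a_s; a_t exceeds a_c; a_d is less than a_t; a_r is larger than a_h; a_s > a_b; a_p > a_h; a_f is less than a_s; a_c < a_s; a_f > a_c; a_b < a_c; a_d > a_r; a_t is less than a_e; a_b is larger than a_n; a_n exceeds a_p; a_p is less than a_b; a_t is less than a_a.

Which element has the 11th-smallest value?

a_e

Chaining the given pairs: a_h < a_r < a_d < a_p < a_n < a_b < a_c < a_f < a_s < a_t < a_e < a_a.
The 11th smallest is a_e.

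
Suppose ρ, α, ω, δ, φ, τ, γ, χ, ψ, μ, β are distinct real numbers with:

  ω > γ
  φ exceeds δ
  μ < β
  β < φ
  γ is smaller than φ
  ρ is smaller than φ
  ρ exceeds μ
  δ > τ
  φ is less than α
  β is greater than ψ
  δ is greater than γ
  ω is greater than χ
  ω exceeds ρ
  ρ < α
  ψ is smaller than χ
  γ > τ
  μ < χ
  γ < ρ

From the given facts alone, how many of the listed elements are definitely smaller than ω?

From ω the given relations immediately reach χ, γ, ρ.
From those, μ, τ, ψ — 6 in total.
No other element is forced below ω by the given relations, so the count is 6.

6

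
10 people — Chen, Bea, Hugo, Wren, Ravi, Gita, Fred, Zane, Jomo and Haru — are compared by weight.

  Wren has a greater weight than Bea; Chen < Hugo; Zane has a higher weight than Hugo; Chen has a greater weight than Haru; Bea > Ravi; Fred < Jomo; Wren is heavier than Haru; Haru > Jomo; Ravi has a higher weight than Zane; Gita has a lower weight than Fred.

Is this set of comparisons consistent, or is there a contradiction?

The single ordering Gita < Fred < Jomo < Haru < Chen < Hugo < Zane < Ravi < Bea < Wren satisfies every listed relation, so no contradiction arises.

consistent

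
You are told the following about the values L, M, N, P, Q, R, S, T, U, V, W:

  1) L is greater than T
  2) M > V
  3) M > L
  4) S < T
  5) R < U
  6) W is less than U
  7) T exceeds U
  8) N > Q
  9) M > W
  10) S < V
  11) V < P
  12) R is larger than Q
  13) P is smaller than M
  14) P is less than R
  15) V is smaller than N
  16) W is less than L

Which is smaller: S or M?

The relevant relations are S < V; V < P; P < R; R < U; U < T; T < L; L < M.
Chaining these gives S < V < P < R < U < T < L < M.
So S < M; S is the smaller of the two.

S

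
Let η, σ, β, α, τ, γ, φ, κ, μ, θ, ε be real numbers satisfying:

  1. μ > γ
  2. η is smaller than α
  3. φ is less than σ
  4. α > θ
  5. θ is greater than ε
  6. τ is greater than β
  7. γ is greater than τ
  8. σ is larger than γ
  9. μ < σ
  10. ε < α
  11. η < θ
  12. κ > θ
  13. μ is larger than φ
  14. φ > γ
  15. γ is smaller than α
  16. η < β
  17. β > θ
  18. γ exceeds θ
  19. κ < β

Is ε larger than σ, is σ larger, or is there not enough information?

ε < θ and θ < κ give ε < κ.
Then κ < β extends the chain to β.
With β < τ: ε < θ < κ < β < τ.
With τ < γ: ε < θ < κ < β < τ < γ.
Then γ < φ extends the chain to φ.
With φ < σ: ε < θ < κ < β < τ < γ < φ < σ.
So σ is larger.

σ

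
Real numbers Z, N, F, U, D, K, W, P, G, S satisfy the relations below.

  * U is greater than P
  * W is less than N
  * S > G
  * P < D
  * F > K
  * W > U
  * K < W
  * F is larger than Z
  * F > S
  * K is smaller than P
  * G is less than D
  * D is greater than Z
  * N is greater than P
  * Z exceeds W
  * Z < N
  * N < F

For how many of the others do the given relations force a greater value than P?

6

The elements the relations force above P are U, W, Z, N, F, D — no chain reaches any other.
That is 6.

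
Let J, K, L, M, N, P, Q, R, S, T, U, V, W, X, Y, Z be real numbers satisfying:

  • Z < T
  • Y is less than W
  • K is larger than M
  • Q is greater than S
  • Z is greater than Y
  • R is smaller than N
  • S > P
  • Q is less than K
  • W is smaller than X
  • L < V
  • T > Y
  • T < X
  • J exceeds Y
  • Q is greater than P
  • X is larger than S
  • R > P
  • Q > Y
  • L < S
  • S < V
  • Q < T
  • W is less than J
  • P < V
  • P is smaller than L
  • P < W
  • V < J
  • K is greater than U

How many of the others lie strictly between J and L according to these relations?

The relations place L below J. An element lies strictly between them when it is forced above L and also forced below J.
Above L: {S, Q, V, T, X, K}. Below J: {P, Y, S, W, V}.
Intersection: {S, V} — 2.

2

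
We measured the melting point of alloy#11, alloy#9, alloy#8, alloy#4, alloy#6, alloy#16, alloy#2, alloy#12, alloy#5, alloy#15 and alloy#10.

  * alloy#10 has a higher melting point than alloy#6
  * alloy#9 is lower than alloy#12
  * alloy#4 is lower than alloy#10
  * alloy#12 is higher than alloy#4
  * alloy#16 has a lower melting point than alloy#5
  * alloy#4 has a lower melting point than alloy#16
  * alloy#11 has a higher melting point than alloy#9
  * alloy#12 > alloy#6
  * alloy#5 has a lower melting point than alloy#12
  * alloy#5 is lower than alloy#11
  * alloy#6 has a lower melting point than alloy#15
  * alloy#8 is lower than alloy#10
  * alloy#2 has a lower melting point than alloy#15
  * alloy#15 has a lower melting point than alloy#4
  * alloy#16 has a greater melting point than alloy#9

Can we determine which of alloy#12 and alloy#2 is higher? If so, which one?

alloy#2 < alloy#15 and alloy#15 < alloy#4 give alloy#2 < alloy#4.
With alloy#4 < alloy#16: alloy#2 < alloy#15 < alloy#4 < alloy#16.
Then alloy#16 < alloy#5 extends the chain to alloy#5.
Then alloy#5 < alloy#12 extends the chain to alloy#12.
So alloy#12 is higher.

alloy#12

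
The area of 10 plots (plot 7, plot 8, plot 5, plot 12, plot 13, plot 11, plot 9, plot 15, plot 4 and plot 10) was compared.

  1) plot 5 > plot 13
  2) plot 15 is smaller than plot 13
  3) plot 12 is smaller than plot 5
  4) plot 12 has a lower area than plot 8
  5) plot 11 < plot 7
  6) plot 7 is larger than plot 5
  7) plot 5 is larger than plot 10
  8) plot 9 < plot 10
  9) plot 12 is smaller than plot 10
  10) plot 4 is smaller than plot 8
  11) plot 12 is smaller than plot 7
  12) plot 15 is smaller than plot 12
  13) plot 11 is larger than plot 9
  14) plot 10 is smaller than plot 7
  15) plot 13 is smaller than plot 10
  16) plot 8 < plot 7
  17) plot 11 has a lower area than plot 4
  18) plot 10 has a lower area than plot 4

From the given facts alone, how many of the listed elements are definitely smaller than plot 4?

Directly below plot 4: plot 11, plot 10.
One step further: plot 13, plot 9, plot 12 (5 so far).
One step further: plot 15 (6 so far).
Nothing else is reachable below plot 4; 6 in all.

6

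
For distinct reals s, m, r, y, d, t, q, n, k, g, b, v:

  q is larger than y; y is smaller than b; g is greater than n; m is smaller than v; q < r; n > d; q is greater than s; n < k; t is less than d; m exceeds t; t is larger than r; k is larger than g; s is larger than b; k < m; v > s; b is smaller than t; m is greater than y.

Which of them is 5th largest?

Piecing the relations together gives one ordering: y < b < s < q < r < t < d < n < g < k < m < v.
The 5th largest is n.

n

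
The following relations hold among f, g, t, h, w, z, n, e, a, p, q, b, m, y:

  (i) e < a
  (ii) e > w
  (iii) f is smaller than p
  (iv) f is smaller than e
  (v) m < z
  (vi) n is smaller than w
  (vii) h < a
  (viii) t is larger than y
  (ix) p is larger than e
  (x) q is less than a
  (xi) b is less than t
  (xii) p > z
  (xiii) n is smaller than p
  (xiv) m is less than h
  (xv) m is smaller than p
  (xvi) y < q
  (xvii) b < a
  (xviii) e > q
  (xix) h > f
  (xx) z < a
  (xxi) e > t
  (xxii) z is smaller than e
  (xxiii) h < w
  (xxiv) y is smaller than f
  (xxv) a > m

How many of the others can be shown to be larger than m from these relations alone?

From m the given relations immediately reach z, h, p, a.
From those, w, e — 6 in total.
Nothing else is reachable above m; 6 in all.

6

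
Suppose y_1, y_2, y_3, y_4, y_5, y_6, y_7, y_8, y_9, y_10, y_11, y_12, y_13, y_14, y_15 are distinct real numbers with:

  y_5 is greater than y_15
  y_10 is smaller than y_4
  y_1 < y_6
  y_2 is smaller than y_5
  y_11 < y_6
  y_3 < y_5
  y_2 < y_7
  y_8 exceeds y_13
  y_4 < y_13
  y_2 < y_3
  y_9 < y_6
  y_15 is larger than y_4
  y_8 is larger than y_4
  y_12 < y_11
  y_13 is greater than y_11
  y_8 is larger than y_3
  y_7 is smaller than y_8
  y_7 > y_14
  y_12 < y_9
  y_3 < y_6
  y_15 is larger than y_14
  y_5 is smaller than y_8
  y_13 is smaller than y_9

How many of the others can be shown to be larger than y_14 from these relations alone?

4

Directly above y_14: y_7, y_15.
One step further: y_5, y_8 (4 so far).
Nothing else is reachable above y_14; 4 in all.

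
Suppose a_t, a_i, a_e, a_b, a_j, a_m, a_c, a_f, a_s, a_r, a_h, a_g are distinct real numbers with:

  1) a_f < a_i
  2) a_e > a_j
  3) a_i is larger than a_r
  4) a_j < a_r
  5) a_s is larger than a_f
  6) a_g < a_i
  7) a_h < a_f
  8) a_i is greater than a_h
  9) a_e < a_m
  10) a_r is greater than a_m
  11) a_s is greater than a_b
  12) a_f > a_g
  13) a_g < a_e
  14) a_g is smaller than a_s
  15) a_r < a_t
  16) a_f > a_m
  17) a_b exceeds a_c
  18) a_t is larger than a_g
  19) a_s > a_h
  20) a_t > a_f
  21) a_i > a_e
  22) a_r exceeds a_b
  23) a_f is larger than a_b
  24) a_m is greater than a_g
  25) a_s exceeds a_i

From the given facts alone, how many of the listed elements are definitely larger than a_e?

6

Directly above a_e: a_m, a_i.
One step further: a_r, a_f, a_s (5 so far).
One step further: a_t (6 so far).
Nothing else is reachable above a_e; 6 in all.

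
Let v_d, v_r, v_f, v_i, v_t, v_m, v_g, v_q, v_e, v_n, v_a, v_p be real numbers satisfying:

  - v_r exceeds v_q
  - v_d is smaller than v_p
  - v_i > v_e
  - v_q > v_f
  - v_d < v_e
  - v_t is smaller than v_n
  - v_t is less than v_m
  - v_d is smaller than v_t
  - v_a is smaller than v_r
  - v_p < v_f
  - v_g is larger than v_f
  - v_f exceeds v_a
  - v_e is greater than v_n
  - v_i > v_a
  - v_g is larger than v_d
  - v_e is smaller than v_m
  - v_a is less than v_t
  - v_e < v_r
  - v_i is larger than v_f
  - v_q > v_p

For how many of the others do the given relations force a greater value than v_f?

4

Directly above v_f: v_q, v_i, v_g.
One step further: v_r (4 so far).
Nothing else is reachable above v_f; 4 in all.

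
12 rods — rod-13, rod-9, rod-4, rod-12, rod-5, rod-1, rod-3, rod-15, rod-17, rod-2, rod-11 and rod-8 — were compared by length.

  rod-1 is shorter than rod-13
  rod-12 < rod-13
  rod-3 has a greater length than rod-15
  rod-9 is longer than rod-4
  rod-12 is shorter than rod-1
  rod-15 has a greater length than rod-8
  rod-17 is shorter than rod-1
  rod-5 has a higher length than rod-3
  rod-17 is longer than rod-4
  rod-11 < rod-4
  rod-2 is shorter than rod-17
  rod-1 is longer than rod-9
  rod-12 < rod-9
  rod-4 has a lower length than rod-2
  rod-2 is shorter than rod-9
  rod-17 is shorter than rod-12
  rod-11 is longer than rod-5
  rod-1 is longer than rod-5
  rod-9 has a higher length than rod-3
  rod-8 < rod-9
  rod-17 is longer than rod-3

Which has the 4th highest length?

rod-12

Chaining the given pairs: rod-8 < rod-15 < rod-3 < rod-5 < rod-11 < rod-4 < rod-2 < rod-17 < rod-12 < rod-9 < rod-1 < rod-13.
Counting 4 from the largest end gives rod-12.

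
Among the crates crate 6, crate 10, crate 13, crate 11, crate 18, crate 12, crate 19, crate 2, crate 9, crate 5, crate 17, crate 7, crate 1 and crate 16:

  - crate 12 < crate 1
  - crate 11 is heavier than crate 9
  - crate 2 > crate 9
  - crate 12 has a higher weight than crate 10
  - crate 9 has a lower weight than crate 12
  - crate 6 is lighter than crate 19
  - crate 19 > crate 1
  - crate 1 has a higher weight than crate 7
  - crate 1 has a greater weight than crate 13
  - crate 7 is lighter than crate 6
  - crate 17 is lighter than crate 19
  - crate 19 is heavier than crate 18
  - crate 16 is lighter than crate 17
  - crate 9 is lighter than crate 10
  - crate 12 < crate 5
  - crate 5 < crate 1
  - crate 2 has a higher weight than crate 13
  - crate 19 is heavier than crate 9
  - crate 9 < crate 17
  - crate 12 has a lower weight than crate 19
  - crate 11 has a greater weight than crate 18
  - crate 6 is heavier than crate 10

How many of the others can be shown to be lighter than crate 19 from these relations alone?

11

Directly below crate 19: crate 9, crate 12, crate 17, crate 18, crate 6, crate 1.
One step further: crate 13, crate 10, crate 7, crate 16, crate 5 (11 so far).
No other element is forced below crate 19 by the given relations, so the count is 11.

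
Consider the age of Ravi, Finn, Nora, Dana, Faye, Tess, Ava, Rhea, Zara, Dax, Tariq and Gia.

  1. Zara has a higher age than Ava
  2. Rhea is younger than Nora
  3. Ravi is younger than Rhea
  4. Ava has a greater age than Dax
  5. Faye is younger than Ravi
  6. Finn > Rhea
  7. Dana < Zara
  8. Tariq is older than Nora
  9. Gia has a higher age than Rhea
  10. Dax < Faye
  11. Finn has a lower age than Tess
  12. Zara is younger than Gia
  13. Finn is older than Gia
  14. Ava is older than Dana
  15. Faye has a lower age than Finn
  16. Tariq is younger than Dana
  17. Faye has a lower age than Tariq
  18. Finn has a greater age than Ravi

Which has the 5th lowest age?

Nora

The consecutive relations fix a unique order: Dax < Faye < Ravi < Rhea < Nora < Tariq < Dana < Ava < Zara < Gia < Finn < Tess.
The 5th smallest is Nora.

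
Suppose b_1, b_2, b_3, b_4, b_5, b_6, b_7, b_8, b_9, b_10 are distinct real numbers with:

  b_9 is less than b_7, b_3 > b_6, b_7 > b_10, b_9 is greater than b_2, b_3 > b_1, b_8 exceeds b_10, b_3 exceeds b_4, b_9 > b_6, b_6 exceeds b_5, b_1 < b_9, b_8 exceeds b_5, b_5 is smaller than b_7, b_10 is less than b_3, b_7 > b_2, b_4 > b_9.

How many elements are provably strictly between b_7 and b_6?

1

Chaining upward from b_6 reaches: b_9, b_4, b_3.
Chaining downward from b_7 reaches: b_5, b_10, b_2, b_1, b_9.
Strictly between b_6 and b_7 are those in both lists: b_9 — 1 element.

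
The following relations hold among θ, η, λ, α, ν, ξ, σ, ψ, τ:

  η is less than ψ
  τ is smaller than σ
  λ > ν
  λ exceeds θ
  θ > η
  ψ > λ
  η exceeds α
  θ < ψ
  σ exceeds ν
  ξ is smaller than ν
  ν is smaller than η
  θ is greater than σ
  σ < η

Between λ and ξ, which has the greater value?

Following the relations from ξ: ξ < ν < σ < η < θ < λ.
So ξ < λ; λ is the larger of the two.

λ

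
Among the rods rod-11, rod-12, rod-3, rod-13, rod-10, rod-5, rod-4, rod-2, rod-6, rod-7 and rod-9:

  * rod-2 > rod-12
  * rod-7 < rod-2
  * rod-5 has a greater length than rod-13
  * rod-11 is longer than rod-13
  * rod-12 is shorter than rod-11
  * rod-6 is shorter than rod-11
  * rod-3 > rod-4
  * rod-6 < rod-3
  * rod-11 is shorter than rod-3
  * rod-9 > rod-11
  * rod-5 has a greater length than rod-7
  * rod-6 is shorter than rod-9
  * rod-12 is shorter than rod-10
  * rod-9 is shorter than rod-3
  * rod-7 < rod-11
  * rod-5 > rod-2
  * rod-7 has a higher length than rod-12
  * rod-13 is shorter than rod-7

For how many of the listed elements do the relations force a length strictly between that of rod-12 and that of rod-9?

Chaining upward from rod-12 reaches: rod-10, rod-7, rod-2, rod-11, rod-3, rod-5.
Chaining downward from rod-9 reaches: rod-13, rod-7, rod-6, rod-11.
Strictly between rod-12 and rod-9 are those in both lists: rod-7, rod-11 — 2 elements.

2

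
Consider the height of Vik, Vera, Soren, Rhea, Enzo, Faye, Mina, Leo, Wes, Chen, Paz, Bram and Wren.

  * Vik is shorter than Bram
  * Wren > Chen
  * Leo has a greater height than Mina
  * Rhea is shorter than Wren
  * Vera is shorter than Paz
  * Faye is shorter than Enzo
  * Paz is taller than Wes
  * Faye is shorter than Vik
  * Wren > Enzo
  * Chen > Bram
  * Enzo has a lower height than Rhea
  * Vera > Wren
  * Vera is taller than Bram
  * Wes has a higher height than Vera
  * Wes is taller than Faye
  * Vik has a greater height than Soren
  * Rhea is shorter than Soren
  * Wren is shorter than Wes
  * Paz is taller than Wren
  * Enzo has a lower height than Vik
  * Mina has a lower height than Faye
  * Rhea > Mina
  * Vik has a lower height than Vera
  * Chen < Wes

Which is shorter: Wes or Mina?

Mina

Mina < Faye and Faye < Enzo give Mina < Enzo.
Then Enzo < Rhea extends the chain to Rhea.
Then Rhea < Soren extends the chain to Soren.
With Soren < Vik: Mina < Faye < Enzo < Rhea < Soren < Vik.
Then Vik < Bram extends the chain to Bram.
With Bram < Chen: Mina < Faye < Enzo < Rhea < Soren < Vik < Bram < Chen.
Then Chen < Wren extends the chain to Wren.
Then Wren < Vera extends the chain to Vera.
With Vera < Wes: Mina < Faye < Enzo < Rhea < Soren < Vik < Bram < Chen < Wren < Vera < Wes.
So Mina < Wes; Mina is the shorter of the two.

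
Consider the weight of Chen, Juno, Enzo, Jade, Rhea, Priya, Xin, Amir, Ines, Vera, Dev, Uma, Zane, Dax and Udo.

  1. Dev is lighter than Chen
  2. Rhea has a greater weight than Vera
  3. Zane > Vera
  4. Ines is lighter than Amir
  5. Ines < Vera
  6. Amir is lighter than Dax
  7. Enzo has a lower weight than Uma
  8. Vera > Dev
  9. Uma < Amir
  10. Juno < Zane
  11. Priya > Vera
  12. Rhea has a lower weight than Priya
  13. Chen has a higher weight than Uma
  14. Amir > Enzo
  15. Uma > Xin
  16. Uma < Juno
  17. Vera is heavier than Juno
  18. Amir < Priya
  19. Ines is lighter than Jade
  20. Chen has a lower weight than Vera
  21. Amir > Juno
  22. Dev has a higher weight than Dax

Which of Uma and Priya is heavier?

Priya

Chaining the given relations: Uma < Juno < Amir < Dax < Dev < Chen < Vera < Rhea < Priya.
So Uma < Priya; Priya is the heavier of the two.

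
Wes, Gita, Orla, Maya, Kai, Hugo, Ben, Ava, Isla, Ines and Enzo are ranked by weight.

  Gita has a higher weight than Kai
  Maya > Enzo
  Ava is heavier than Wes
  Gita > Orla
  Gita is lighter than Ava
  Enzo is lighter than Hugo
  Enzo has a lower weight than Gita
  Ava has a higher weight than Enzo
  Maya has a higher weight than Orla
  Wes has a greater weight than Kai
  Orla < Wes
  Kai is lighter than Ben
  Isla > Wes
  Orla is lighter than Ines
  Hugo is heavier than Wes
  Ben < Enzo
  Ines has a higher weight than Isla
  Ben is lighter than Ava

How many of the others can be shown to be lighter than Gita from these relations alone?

4

Directly below Gita: Orla, Kai, Enzo.
One step further: Ben (4 so far).
No other element is forced below Gita by the given relations, so the count is 4.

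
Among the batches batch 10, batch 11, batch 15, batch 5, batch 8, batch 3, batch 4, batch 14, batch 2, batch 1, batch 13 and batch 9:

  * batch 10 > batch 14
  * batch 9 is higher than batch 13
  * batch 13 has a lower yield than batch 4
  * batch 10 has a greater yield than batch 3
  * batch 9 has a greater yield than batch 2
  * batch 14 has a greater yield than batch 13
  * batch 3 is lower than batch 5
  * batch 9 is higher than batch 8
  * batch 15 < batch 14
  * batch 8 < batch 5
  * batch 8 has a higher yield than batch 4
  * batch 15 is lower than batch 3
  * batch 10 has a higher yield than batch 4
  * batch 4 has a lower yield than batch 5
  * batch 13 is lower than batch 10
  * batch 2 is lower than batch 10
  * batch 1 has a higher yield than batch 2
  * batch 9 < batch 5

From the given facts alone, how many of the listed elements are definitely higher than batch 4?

4

Directly above batch 4: batch 8, batch 10, batch 5.
One step further: batch 9 (4 so far).
Nothing else is reachable above batch 4; 4 in all.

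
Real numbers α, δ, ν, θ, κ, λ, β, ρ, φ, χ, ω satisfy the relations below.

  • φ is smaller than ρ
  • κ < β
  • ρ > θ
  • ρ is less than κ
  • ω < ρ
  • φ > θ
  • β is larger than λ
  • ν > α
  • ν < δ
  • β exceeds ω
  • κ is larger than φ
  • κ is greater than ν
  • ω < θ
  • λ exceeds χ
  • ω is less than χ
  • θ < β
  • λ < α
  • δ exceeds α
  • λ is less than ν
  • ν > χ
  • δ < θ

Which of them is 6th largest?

δ

Piecing the relations together gives one ordering: ω < χ < λ < α < ν < δ < θ < φ < ρ < κ < β.
Counting 6 from the largest end gives δ.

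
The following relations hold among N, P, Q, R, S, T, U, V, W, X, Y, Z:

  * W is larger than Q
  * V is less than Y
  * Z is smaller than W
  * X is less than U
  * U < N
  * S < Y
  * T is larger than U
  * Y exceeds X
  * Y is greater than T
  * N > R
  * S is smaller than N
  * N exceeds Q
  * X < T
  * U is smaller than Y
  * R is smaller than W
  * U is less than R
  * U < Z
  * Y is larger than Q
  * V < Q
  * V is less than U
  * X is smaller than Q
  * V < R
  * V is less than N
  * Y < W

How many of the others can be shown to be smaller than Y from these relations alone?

6

The elements the relations force below Y are S, V, X, U, Q, T — no chain reaches any other.
That is 6.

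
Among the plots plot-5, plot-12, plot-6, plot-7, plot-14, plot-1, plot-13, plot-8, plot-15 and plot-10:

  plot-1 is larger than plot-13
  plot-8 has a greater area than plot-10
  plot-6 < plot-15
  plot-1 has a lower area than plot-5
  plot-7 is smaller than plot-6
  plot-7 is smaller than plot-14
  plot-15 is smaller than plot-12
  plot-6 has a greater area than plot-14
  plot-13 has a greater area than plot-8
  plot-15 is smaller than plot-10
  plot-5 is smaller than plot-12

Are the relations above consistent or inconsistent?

Every relation is compatible with plot-7 < plot-14 < plot-6 < plot-15 < plot-10 < plot-8 < plot-13 < plot-1 < plot-5 < plot-12; the set is consistent.

consistent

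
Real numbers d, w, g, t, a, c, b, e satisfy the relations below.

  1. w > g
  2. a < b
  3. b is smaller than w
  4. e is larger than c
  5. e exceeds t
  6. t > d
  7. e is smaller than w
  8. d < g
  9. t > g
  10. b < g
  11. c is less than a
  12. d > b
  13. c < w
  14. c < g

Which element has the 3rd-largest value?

t

Chaining the given pairs: c < a < b < d < g < t < e < w.
Counting 3 from the largest end gives t.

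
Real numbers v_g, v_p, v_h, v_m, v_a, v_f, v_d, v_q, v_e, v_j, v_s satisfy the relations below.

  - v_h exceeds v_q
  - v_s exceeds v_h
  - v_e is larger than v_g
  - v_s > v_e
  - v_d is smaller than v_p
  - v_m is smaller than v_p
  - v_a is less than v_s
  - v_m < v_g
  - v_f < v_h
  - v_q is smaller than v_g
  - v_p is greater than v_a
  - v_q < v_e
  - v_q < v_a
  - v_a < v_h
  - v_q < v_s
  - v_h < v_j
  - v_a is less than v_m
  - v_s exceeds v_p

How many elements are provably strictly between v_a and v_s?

Chaining upward from v_a reaches: v_m, v_h, v_g, v_p, v_j, v_e.
Chaining downward from v_s reaches: v_f, v_q, v_m, v_h, v_d, v_g, v_p, v_e.
Strictly between v_a and v_s are those in both lists: v_m, v_h, v_g, v_p, v_e — 5 elements.

5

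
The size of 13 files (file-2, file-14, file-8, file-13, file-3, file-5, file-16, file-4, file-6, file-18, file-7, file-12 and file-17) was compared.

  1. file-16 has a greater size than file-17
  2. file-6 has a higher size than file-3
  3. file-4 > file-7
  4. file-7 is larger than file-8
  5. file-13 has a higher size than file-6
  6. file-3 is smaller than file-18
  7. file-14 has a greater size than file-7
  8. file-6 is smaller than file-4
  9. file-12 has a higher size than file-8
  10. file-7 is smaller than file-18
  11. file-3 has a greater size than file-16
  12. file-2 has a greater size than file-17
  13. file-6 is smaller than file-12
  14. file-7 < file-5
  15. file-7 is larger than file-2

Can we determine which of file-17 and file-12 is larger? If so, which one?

The relevant relations are file-17 < file-16; file-16 < file-3; file-3 < file-6; file-6 < file-12.
Together: file-17 < file-16 < file-3 < file-6 < file-12.
So file-12 is larger.

file-12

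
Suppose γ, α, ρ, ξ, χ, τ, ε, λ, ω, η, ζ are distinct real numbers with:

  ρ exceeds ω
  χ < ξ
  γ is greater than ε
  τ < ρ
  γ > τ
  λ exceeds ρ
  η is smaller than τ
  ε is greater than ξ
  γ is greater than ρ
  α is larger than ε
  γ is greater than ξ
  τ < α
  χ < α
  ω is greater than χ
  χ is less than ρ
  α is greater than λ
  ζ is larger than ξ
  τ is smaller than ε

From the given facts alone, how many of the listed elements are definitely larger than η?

From η the given relations immediately reach τ.
From those, ρ, ε, γ, α — 5 in total.
From those, λ — 6 in total.
No other element is forced above η by the given relations, so the count is 6.

6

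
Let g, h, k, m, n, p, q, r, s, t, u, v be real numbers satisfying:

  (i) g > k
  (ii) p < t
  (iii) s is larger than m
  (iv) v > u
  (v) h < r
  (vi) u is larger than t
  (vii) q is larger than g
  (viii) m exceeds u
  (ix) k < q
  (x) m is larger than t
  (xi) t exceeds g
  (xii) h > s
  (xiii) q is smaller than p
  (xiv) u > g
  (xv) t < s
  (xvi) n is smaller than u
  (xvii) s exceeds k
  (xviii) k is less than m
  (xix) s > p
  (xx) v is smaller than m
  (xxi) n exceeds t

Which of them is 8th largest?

Piecing the relations together gives one ordering: k < g < q < p < t < n < u < v < m < s < h < r.
The 8th largest is t.

t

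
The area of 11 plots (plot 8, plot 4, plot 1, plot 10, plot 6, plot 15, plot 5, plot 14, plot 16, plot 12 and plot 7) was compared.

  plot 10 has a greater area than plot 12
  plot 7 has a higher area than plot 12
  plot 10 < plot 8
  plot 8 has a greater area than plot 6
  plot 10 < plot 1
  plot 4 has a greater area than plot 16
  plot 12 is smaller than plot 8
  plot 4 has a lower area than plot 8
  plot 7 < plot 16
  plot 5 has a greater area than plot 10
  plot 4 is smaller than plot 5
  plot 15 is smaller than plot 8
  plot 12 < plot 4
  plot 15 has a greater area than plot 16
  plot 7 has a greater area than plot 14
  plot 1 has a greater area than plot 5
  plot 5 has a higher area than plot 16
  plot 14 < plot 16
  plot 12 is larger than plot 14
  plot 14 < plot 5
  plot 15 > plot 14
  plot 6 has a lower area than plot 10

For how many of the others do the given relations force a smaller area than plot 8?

8

The elements the relations force below plot 8 are plot 14, plot 12, plot 6, plot 7, plot 16, plot 10, plot 4, plot 15 — no chain reaches any other.
That is 8.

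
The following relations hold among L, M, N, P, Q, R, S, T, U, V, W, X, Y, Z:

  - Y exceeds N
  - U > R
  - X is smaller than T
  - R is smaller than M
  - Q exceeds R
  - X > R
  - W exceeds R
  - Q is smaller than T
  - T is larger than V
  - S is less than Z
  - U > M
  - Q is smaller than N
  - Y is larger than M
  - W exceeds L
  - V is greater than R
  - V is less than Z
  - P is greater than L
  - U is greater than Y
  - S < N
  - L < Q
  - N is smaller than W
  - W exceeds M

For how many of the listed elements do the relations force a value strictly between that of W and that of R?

3

Chaining upward from R reaches: V, Q, Z, N, M, Y, X, U, T.
Chaining downward from W reaches: L, S, Q, N, M.
Strictly between R and W are those in both lists: Q, N, M — 3 elements.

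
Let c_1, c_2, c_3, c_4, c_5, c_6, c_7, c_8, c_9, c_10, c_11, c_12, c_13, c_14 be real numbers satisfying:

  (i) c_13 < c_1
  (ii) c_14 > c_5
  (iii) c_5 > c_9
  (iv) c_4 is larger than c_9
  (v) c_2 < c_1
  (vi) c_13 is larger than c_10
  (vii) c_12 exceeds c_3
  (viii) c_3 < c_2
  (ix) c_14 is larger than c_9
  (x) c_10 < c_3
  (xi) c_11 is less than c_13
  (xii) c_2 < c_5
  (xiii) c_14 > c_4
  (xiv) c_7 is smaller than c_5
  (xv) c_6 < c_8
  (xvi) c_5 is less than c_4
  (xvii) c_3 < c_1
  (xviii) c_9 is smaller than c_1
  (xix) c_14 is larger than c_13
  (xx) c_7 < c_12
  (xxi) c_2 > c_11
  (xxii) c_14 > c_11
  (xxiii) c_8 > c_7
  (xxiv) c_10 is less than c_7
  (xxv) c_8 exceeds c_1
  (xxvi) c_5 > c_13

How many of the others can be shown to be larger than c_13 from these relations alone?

5

Directly above c_13: c_1, c_5, c_14.
One step further: c_4, c_8 (5 so far).
Nothing else is reachable above c_13; 5 in all.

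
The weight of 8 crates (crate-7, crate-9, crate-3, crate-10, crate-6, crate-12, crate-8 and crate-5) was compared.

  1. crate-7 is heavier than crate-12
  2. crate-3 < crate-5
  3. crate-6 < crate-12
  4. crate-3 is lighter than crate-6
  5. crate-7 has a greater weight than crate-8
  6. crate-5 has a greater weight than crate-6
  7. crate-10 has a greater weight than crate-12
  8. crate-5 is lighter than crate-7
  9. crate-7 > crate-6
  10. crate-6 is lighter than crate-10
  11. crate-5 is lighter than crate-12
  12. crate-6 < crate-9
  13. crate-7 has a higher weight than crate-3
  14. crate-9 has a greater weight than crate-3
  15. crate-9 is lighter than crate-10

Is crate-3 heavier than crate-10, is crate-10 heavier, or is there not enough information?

crate-10

Link the given pairs in sequence: crate-3 < crate-6; crate-6 < crate-5; crate-5 < crate-12; crate-12 < crate-10.
Chaining these gives crate-3 < crate-6 < crate-5 < crate-12 < crate-10.
So crate-10 is heavier.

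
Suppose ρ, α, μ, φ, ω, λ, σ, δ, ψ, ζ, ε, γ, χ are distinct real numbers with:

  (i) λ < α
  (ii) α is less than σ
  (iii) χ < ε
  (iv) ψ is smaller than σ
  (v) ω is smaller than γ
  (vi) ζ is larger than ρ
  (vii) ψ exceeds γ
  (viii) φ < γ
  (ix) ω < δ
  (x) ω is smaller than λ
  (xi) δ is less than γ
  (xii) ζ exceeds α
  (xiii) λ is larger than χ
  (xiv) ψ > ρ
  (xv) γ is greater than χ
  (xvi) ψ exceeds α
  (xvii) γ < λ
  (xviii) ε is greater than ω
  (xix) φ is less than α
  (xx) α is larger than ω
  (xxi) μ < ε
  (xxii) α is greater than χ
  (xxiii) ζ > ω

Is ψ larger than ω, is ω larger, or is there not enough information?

Chaining the given relations: ω < δ < γ < λ < α < ψ.
So ψ is larger.

ψ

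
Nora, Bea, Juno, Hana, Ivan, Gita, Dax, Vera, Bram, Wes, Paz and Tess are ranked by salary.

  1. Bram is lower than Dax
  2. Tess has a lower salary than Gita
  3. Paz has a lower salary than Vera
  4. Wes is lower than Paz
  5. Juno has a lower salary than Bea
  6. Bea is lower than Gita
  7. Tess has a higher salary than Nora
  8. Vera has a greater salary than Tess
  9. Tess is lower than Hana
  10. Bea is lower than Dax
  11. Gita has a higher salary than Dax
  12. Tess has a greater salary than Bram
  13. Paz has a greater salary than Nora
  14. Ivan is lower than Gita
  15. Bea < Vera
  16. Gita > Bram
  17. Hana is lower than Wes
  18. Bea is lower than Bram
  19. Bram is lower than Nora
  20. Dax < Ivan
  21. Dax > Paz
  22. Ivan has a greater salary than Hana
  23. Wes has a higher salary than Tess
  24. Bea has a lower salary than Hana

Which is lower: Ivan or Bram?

Following the relations from Bram: Bram < Nora < Tess < Hana < Wes < Paz < Dax < Ivan.
So Bram < Ivan; Bram is the lower of the two.

Bram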